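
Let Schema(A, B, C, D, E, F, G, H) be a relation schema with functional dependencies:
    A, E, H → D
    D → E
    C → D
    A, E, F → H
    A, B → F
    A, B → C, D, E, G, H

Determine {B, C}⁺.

{B, C, D, E}

Start with {B, C}.
C → D applies; add {D} → now {B, C, D}.
D → E applies; add {E} → now {B, C, D, E}.
No further FD applies.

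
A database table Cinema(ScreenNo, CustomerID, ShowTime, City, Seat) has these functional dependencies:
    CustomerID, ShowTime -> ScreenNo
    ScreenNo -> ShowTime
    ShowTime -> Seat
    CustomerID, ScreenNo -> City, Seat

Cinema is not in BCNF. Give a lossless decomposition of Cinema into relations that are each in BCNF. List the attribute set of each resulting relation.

{City, CustomerID, ScreenNo}; {ScreenNo, ShowTime}; {Seat, ShowTime}

Candidate keys of the original relation: {CustomerID, ScreenNo}, {CustomerID, ShowTime}.
Within {City, CustomerID, ScreenNo, Seat, ShowTime}: {ScreenNo}⁺ ∩ {City, CustomerID, ScreenNo, Seat, ShowTime} = {ScreenNo, Seat, ShowTime}, not the whole set, so ScreenNo -> Seat, ShowTime violates BCNF; decompose into {ScreenNo, Seat, ShowTime} and {City, CustomerID, ScreenNo}.
Within {ScreenNo, Seat, ShowTime}: {ShowTime}⁺ ∩ {ScreenNo, Seat, ShowTime} = {Seat, ShowTime}, not the whole set, so ShowTime -> Seat violates BCNF; decompose into {Seat, ShowTime} and {ScreenNo, ShowTime}.
{Seat, ShowTime}: every determinant is a superkey — BCNF.
{ScreenNo, ShowTime}: every determinant is a superkey — BCNF.
{City, CustomerID, ScreenNo}: every determinant is a superkey — BCNF.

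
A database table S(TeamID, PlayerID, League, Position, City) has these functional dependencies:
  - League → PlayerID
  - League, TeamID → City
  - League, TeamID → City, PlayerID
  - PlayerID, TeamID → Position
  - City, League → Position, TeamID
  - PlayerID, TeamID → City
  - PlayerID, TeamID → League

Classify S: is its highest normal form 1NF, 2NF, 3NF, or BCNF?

3NF

Candidate keys: {City, League}, {League, TeamID}, {PlayerID, TeamID}. Prime attributes: {City, League, PlayerID, TeamID}.
For League → PlayerID we have {League}⁺ = {League, PlayerID}; {League} is not a superkey, so BCNF fails.
Its right-hand attributes {PlayerID} are all prime, as are those of every other non-superkey FD — the relation is in 3NF.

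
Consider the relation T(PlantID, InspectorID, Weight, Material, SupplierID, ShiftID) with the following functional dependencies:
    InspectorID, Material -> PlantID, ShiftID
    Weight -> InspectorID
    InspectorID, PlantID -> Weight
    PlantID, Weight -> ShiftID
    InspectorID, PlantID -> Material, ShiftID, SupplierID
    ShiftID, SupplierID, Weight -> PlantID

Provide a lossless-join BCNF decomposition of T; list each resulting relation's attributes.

{InspectorID, Weight}; {Material, PlantID, ShiftID, SupplierID, Weight}

Candidate keys of the original relation: {InspectorID, Material}, {InspectorID, PlantID}, {Material, Weight}, {PlantID, Weight}, {ShiftID, SupplierID, Weight}.
In {InspectorID, Material, PlantID, ShiftID, SupplierID, Weight}, {Weight} is not a superkey ({Weight}⁺ restricted to this set is {InspectorID, Weight}), so split on Weight -> InspectorID into {InspectorID, Weight} and {Material, PlantID, ShiftID, SupplierID, Weight}.
{InspectorID, Weight}: every determinant is a superkey — BCNF.
{Material, PlantID, ShiftID, SupplierID, Weight}: every determinant is a superkey — BCNF.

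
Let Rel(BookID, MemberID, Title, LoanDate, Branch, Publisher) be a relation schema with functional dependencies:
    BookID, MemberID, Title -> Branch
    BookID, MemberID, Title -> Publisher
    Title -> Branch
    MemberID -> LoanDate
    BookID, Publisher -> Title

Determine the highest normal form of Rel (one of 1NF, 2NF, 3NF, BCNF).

1NF

Candidate keys: {BookID, MemberID, Publisher}, {BookID, MemberID, Title}. Prime attributes: {BookID, MemberID, Publisher, Title}.
Title -> Branch: {Title}⁺ = {Branch, Title}, which is not all of the attributes, so the left side is not a superkey — BCNF is violated.
Title -> Branch determines the non-prime attribute {Branch} from a non-superkey — 3NF is violated.
Since {MemberID} ⊂ {BookID, MemberID, Publisher} and {MemberID}⁺ ⊇ {LoanDate} with {LoanDate} non-prime, there is a partial dependency; 2NF fails.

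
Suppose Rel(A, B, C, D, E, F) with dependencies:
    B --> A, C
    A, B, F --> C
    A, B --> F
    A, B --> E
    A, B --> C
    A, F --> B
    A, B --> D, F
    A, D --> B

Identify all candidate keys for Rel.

{A, D}, {A, F}, {B}

{B} is a candidate key since {B}⁺ = {A, B, C, D, E, F} covers every attribute.
{A, D} is a candidate key since {A, D}⁺ = {A, B, C, D, E, F} covers every attribute.
{A, F} is a candidate key since {A, F}⁺ = {A, B, C, D, E, F} covers every attribute.
No proper subset of any of these is a key, and no other minimal superkey exists.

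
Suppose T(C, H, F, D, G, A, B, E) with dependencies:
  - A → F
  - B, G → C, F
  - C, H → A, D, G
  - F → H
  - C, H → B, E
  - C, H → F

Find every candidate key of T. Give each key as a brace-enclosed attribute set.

{A, C}⁺ = {A, B, C, D, E, F, G, H}, which is every attribute, so {A, C} is a candidate key.
{B, G}⁺ = {A, B, C, D, E, F, G, H}, which is every attribute, so {B, G} is a candidate key.
{C, F}⁺ = {A, B, C, D, E, F, G, H}, which is every attribute, so {C, F} is a candidate key.
{C, H}⁺ = {A, B, C, D, E, F, G, H}, which is every attribute, so {C, H} is a candidate key.
These are minimal and exhaustive — every other superkey contains one of them.

{A, C}, {B, G}, {C, F}, {C, H}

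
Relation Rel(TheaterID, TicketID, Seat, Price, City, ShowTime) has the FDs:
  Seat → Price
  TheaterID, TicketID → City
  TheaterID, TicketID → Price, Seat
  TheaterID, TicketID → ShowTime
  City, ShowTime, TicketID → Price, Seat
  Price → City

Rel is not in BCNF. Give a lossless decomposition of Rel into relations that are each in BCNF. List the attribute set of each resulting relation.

Candidate key of the original relation: {TheaterID, TicketID}.
{City, Price, Seat, ShowTime, TheaterID, TicketID}: {Seat} determines {City, Price, Seat} here but is not a superkey — split on Seat → City, Price, giving {City, Price, Seat} and {Seat, ShowTime, TheaterID, TicketID}.
{City, Price, Seat}: {Price} determines {City, Price} here but is not a superkey — split on Price → City, giving {City, Price} and {Price, Seat}.
{City, Price}: every determinant is a superkey — BCNF.
{Price, Seat}: every determinant is a superkey — BCNF.
{Seat, ShowTime, TheaterID, TicketID}: every determinant is a superkey — BCNF.

{City, Price}; {Price, Seat}; {Seat, ShowTime, TheaterID, TicketID}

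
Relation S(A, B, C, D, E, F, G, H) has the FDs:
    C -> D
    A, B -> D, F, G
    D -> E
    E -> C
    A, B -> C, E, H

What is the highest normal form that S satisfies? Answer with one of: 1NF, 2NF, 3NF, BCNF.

Candidate key: {A, B}. Prime attributes: {A, B}.
For C -> D we have {C}⁺ = {C, D, E}; {C} is not a superkey, so BCNF fails.
Because {D} is non-prime and the left side of C -> D is not a superkey, the relation is not in 3NF.
Checking every proper subset of each key, none determines a non-prime attribute — 2NF is satisfied.

2NF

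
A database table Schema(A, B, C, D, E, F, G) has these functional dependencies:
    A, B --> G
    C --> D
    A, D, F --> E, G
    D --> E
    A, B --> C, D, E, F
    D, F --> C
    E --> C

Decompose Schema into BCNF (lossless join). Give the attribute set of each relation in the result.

Candidate key of the original relation: {A, B}.
{A, B, C, D, E, F, G}: {C} determines {C, D, E} here but is not a superkey — split on C --> D, E, giving {C, D, E} and {A, B, C, F, G}.
{C, D, E} has no BCNF violation.
{A, B, C, F, G}: {A, C, F} determines {A, C, F, G} here but is not a superkey — split on A, C, F --> G, giving {A, C, F, G} and {A, B, C, F}.
{A, C, F, G} has no BCNF violation.
{A, B, C, F} has no BCNF violation.

{A, B, C, F}; {A, C, F, G}; {C, D, E}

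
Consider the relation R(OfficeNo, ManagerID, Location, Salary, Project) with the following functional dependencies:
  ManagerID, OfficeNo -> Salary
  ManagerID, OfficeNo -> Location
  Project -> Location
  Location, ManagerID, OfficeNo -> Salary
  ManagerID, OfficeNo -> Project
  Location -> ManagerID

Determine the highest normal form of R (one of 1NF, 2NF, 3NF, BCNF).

3NF

Candidate keys: {Location, OfficeNo}, {ManagerID, OfficeNo}, {OfficeNo, Project}. Prime attributes: {Location, ManagerID, OfficeNo, Project}.
Project -> Location breaks BCNF: {Project}⁺ = {Location, ManagerID, Project}, so {Project} is not a superkey.
But every attribute on its right side ({Location}) is prime, and the same holds for every other non-superkey FD, so 3NF still holds.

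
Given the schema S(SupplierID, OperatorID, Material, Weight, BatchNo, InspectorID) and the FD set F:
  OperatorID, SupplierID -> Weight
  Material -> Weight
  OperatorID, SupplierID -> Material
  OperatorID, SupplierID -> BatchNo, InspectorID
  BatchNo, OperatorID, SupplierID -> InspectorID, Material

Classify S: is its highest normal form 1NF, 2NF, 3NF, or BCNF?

Candidate key: {OperatorID, SupplierID}. Prime attributes: {OperatorID, SupplierID}.
Material -> Weight: {Material}⁺ = {Material, Weight}, which is not all of the attributes, so the left side is not a superkey — BCNF is violated.
Because {Weight} is non-prime and the left side of Material -> Weight is not a superkey, the relation is not in 3NF.
Checking every proper subset of each key, none determines a non-prime attribute — 2NF is satisfied.

2NF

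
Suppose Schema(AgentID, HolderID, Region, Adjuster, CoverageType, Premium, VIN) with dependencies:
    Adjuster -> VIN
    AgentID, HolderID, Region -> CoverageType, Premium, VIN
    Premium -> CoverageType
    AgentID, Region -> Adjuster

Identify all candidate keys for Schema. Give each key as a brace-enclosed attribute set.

No FD produces {AgentID, HolderID, Region}, so they must be in every candidate key.
Closure of {AgentID, HolderID, Region} is {Adjuster, AgentID, CoverageType, HolderID, Premium, Region, VIN}, the whole schema; {AgentID, HolderID, Region} is a candidate key.
No smaller or unrelated set reaches every attribute, so there are no other keys.

{AgentID, HolderID, Region}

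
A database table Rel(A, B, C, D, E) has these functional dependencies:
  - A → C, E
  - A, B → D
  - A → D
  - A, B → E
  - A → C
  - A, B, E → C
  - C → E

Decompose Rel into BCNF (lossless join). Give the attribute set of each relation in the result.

Candidate key of the original relation: {A, B}.
In {A, B, C, D, E}, {A} is not a superkey ({A}⁺ restricted to this set is {A, C, D, E}), so split on A → C, D, E into {A, C, D, E} and {A, B}.
In {A, C, D, E}, {C} is not a superkey ({C}⁺ restricted to this set is {C, E}), so split on C → E into {C, E} and {A, C, D}.
{C, E} has no BCNF violation.
{A, C, D} has no BCNF violation.
{A, B} has no BCNF violation.

{A, B}; {A, C, D}; {C, E}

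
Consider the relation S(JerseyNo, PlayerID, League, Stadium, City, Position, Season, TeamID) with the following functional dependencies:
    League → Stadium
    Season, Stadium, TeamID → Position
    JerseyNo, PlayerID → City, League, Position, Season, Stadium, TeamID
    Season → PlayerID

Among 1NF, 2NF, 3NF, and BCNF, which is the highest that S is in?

2NF

Candidate keys: {JerseyNo, PlayerID}, {JerseyNo, Season}. Prime attributes: {JerseyNo, PlayerID, Season}.
League → Stadium breaks BCNF: {League}⁺ = {League, Stadium}, so {League} is not a superkey.
Because {Stadium} is non-prime and the left side of League → Stadium is not a superkey, the relation is not in 3NF.
Checking every proper subset of each key, none determines a non-prime attribute — 2NF is satisfied.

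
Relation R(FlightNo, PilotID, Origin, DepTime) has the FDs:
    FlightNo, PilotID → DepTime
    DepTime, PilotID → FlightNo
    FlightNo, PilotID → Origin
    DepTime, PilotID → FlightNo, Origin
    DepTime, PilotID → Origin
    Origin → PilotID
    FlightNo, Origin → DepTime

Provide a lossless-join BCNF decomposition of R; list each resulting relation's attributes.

Candidate keys of the original relation: {DepTime, Origin}, {DepTime, PilotID}, {FlightNo, Origin}, {FlightNo, PilotID}.
{DepTime, FlightNo, Origin, PilotID}: {Origin} determines {Origin, PilotID} here but is not a superkey — split on Origin → PilotID, giving {Origin, PilotID} and {DepTime, FlightNo, Origin}.
{Origin, PilotID} has no BCNF violation.
{DepTime, FlightNo, Origin} has no BCNF violation.

{DepTime, FlightNo, Origin}; {Origin, PilotID}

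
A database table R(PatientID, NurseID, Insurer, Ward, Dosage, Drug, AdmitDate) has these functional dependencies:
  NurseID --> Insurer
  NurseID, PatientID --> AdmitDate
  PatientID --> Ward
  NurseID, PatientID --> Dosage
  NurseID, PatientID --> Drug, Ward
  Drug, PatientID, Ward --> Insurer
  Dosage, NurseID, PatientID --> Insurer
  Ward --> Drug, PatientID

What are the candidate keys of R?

No FD produces {NurseID}, so it must be in every candidate key.
{NurseID, PatientID}⁺ = {AdmitDate, Dosage, Drug, Insurer, NurseID, PatientID, Ward}, which is every attribute, so {NurseID, PatientID} is a candidate key.
{NurseID, Ward}⁺ = {AdmitDate, Dosage, Drug, Insurer, NurseID, PatientID, Ward}, which is every attribute, so {NurseID, Ward} is a candidate key.
Any other superkey properly contains one of these, so there are no further candidate keys.

{NurseID, PatientID}, {NurseID, Ward}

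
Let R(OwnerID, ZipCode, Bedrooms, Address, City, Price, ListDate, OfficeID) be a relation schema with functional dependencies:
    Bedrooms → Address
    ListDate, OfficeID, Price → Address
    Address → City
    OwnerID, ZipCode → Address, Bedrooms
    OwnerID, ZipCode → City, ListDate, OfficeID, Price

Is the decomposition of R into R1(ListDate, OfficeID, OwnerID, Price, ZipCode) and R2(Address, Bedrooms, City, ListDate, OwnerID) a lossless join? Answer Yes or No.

No

Common attributes: {ListDate, OwnerID}; their closure is {ListDate, OwnerID}.
Neither R1 nor R2 is contained in that closure, so the decomposition is lossy.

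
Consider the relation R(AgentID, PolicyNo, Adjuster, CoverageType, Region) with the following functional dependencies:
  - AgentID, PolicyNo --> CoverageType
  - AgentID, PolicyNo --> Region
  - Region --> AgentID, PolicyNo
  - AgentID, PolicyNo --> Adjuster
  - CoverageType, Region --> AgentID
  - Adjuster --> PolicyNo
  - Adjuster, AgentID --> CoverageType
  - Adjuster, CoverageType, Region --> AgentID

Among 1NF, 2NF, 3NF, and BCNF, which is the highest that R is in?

3NF

Candidate keys: {Adjuster, AgentID}, {AgentID, PolicyNo}, {Region}. Prime attributes: {Adjuster, AgentID, PolicyNo, Region}.
Adjuster --> PolicyNo: {Adjuster}⁺ = {Adjuster, PolicyNo}, which is not all of the attributes, so the left side is not a superkey — BCNF is violated.
But every attribute on its right side ({PolicyNo}) is prime, and the same holds for every other non-superkey FD, so 3NF still holds.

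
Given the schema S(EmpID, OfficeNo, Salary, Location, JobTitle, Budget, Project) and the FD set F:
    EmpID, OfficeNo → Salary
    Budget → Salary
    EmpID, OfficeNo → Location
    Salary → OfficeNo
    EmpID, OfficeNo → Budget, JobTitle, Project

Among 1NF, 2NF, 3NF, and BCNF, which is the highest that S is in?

3NF

Candidate keys: {Budget, EmpID}, {EmpID, OfficeNo}, {EmpID, Salary}. Prime attributes: {Budget, EmpID, OfficeNo, Salary}.
Budget → Salary breaks BCNF: {Budget}⁺ = {Budget, OfficeNo, Salary}, so {Budget} is not a superkey.
Its right-hand attributes {Salary} are all prime, as are those of every other non-superkey FD — the relation is in 3NF.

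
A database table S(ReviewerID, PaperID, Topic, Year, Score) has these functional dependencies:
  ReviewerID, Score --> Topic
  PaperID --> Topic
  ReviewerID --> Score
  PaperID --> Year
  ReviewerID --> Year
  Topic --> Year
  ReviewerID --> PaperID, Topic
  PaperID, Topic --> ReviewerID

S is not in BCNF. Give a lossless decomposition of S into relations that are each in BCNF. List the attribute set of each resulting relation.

{PaperID, ReviewerID, Score, Topic}; {Topic, Year}

Candidate keys of the original relation: {PaperID}, {ReviewerID}.
{PaperID, ReviewerID, Score, Topic, Year}: {Topic} determines {Topic, Year} here but is not a superkey — split on Topic --> Year, giving {Topic, Year} and {PaperID, ReviewerID, Score, Topic}.
{Topic, Year} is in BCNF.
{PaperID, ReviewerID, Score, Topic} is in BCNF.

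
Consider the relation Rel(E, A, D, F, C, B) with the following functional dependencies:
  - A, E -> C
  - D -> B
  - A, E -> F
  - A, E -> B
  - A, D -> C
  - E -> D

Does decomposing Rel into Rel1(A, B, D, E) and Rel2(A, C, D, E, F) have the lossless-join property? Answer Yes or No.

The shared attributes are {A, D, E} and {A, D, E}⁺ = {A, B, C, D, E, F}.
This includes all of Rel1, so the common attributes are a superkey of Rel1 — the join is lossless.

Yes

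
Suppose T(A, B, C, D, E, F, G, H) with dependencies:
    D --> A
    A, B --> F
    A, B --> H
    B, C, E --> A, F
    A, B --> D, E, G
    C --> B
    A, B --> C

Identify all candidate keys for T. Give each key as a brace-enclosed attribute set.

{A, B}, {A, C}, {B, D}, {C, D}, {C, E}

{A, B}⁺ = {A, B, C, D, E, F, G, H}, which is every attribute, so {A, B} is a candidate key.
{A, C}⁺ = {A, B, C, D, E, F, G, H}, which is every attribute, so {A, C} is a candidate key.
{B, D}⁺ = {A, B, C, D, E, F, G, H}, which is every attribute, so {B, D} is a candidate key.
{C, D}⁺ = {A, B, C, D, E, F, G, H}, which is every attribute, so {C, D} is a candidate key.
{C, E}⁺ = {A, B, C, D, E, F, G, H}, which is every attribute, so {C, E} is a candidate key.
These are minimal and exhaustive — every other superkey contains one of them.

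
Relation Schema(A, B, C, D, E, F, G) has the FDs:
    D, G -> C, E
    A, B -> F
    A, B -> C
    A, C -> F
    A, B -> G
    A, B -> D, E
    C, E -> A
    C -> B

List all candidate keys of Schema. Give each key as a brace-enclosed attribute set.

{A, B}⁺ = {A, B, C, D, E, F, G} — all of the relation — so {A, B} is a candidate key.
{A, C}⁺ = {A, B, C, D, E, F, G} — all of the relation — so {A, C} is a candidate key.
{C, E}⁺ = {A, B, C, D, E, F, G} — all of the relation — so {C, E} is a candidate key.
{D, G}⁺ = {A, B, C, D, E, F, G} — all of the relation — so {D, G} is a candidate key.
No proper subset of any of these is a key, and no other minimal superkey exists.

{A, B}, {A, C}, {C, E}, {D, G}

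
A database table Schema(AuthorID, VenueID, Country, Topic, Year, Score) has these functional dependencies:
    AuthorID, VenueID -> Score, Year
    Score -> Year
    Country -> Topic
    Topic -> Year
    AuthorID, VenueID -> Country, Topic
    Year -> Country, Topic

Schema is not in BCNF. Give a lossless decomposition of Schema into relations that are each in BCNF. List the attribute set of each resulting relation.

{AuthorID, Score, VenueID}; {Country, Score}; {Country, Topic, Year}

Candidate key of the original relation: {AuthorID, VenueID}.
{AuthorID, Country, Score, Topic, VenueID, Year}: {Score} determines {Country, Score, Topic, Year} here but is not a superkey — split on Score -> Country, Topic, Year, giving {Country, Score, Topic, Year} and {AuthorID, Score, VenueID}.
{Country, Score, Topic, Year}: {Country} determines {Country, Topic, Year} here but is not a superkey — split on Country -> Topic, Year, giving {Country, Topic, Year} and {Country, Score}.
{Country, Topic, Year}: every determinant is a superkey — BCNF.
{Country, Score}: every determinant is a superkey — BCNF.
{AuthorID, Score, VenueID}: every determinant is a superkey — BCNF.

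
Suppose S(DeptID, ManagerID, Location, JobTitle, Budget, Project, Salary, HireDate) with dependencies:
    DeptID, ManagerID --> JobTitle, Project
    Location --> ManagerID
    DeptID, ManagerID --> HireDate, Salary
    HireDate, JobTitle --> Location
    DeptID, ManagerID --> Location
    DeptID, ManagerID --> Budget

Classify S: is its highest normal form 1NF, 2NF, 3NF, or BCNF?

3NF

Candidate keys: {DeptID, HireDate, JobTitle}, {DeptID, Location}, {DeptID, ManagerID}. Prime attributes: {DeptID, HireDate, JobTitle, Location, ManagerID}.
For Location --> ManagerID we have {Location}⁺ = {Location, ManagerID}; {Location} is not a superkey, so BCNF fails.
But every attribute on its right side ({ManagerID}) is prime, and the same holds for every other non-superkey FD, so 3NF still holds.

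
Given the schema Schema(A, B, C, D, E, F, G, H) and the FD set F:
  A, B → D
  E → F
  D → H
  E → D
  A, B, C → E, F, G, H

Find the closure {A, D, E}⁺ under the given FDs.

{A, D, E, F, H}

Start with {A, D, E}.
E → F applies; add {F} → now {A, D, E, F}.
D → H applies; add {H} → now {A, D, E, F, H}.
No further FD applies.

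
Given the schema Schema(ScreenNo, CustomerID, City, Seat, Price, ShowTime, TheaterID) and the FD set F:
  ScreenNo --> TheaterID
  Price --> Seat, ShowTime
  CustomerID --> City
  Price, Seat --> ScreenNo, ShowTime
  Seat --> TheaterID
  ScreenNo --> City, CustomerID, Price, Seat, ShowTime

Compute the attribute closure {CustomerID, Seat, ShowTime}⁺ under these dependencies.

Start with {CustomerID, Seat, ShowTime}.
CustomerID --> City applies; add {City} → now {City, CustomerID, Seat, ShowTime}.
Seat --> TheaterID applies; add {TheaterID} → now {City, CustomerID, Seat, ShowTime, TheaterID}.
No further FD applies.

{City, CustomerID, Seat, ShowTime, TheaterID}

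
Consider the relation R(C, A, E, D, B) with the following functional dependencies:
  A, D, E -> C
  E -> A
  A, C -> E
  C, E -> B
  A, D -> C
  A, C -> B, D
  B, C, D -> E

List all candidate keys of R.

{A, C}⁺ = {A, B, C, D, E} — all of the relation — so {A, C} is a candidate key.
{A, D}⁺ = {A, B, C, D, E} — all of the relation — so {A, D} is a candidate key.
{C, E}⁺ = {A, B, C, D, E} — all of the relation — so {C, E} is a candidate key.
{D, E}⁺ = {A, B, C, D, E} — all of the relation — so {D, E} is a candidate key.
{B, C, D}⁺ = {A, B, C, D, E} — all of the relation — so {B, C, D} is a candidate key.
No proper subset of any of these is a key, and no other minimal superkey exists.

{A, C}, {A, D}, {B, C, D}, {C, E}, {D, E}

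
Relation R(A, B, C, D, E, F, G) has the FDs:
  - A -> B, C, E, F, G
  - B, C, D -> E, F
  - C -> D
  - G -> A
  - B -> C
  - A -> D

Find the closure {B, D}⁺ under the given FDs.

{B, C, D, E, F}

Start with {B, D}.
B -> C applies; add {C} → now {B, C, D}.
B, C, D -> E, F applies; add {E, F} → now {B, C, D, E, F}.
No further FD applies.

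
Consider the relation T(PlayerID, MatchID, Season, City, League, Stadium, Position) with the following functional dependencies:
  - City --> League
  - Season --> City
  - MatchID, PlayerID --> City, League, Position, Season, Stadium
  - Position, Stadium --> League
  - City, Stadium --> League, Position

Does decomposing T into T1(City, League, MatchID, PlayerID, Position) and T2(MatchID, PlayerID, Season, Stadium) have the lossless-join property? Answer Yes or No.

Common attributes: {MatchID, PlayerID}; their closure is {City, League, MatchID, PlayerID, Position, Season, Stadium}.
This includes all of T1, so the common attributes are a superkey of T1 — the join is lossless.

Yes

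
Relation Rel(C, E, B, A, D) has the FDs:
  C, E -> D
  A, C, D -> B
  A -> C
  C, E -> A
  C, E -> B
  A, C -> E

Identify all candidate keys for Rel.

Closure of {A} is {A, B, C, D, E}, the whole schema; {A} is a candidate key.
Closure of {C, E} is {A, B, C, D, E}, the whole schema; {C, E} is a candidate key.
No proper subset of any of these is a key, and no other minimal superkey exists.

{A}, {C, E}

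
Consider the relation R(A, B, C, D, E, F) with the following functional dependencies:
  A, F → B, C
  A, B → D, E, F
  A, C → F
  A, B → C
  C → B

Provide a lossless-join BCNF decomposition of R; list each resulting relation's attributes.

{A, C, D, E, F}; {B, C}

Candidate keys of the original relation: {A, B}, {A, C}, {A, F}.
Within {A, B, C, D, E, F}: {C}⁺ ∩ {A, B, C, D, E, F} = {B, C}, not the whole set, so C → B violates BCNF; decompose into {B, C} and {A, C, D, E, F}.
{B, C}: every determinant is a superkey — BCNF.
{A, C, D, E, F}: every determinant is a superkey — BCNF.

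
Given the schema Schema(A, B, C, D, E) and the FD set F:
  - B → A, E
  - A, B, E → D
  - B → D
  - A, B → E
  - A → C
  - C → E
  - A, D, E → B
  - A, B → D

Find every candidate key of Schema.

{B} is a candidate key since {B}⁺ = {A, B, C, D, E} covers every attribute.
{A, D} is a candidate key since {A, D}⁺ = {A, B, C, D, E} covers every attribute.
Any other superkey properly contains one of these, so there are no further candidate keys.

{A, D}, {B}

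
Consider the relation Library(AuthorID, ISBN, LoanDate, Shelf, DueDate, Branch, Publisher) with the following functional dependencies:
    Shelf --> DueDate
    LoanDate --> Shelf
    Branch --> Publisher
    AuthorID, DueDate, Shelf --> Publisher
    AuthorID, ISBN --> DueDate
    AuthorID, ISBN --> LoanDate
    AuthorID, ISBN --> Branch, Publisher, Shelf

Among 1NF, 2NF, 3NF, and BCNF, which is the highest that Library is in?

2NF

Candidate key: {AuthorID, ISBN}. Prime attributes: {AuthorID, ISBN}.
Shelf --> DueDate: {Shelf}⁺ = {DueDate, Shelf}, which is not all of the attributes, so the left side is not a superkey — BCNF is violated.
Shelf --> DueDate has non-prime {DueDate} on the right and a non-superkey on the left, so 3NF fails.
No non-prime attribute depends on a proper subset of any candidate key, so 2NF holds.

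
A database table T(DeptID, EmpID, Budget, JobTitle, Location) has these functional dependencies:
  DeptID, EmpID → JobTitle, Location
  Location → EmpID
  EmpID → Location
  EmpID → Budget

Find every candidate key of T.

{DeptID, EmpID}, {DeptID, Location}

Attributes never on any right-hand side: {DeptID} — every candidate key must contain it.
{DeptID, EmpID} is a candidate key since {DeptID, EmpID}⁺ = {Budget, DeptID, EmpID, JobTitle, Location} covers every attribute.
{DeptID, Location} is a candidate key since {DeptID, Location}⁺ = {Budget, DeptID, EmpID, JobTitle, Location} covers every attribute.
These are minimal and exhaustive — every other superkey contains one of them.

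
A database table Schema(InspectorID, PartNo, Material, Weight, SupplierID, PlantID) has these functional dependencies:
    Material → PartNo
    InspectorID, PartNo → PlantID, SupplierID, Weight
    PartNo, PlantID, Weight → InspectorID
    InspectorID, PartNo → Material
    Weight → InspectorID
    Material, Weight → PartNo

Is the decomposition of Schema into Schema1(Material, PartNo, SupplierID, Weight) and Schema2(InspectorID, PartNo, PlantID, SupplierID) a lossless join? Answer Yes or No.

No

Schema1 ∩ Schema2 = {PartNo, SupplierID}; its closure under F is {PartNo, SupplierID}.
The closure covers neither Schema1 nor Schema2 entirely; the join is not lossless.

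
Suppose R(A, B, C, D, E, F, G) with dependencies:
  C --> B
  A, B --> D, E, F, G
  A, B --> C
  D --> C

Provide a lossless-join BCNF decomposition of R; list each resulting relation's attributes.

Candidate keys of the original relation: {A, B}, {A, C}, {A, D}.
{A, B, C, D, E, F, G}: {C} determines {B, C} here but is not a superkey — split on C --> B, giving {B, C} and {A, C, D, E, F, G}.
{B, C} is in BCNF.
{A, C, D, E, F, G}: {D} determines {C, D} here but is not a superkey — split on D --> C, giving {C, D} and {A, D, E, F, G}.
{C, D} is in BCNF.
{A, D, E, F, G} is in BCNF.

{A, D, E, F, G}; {B, C}; {C, D}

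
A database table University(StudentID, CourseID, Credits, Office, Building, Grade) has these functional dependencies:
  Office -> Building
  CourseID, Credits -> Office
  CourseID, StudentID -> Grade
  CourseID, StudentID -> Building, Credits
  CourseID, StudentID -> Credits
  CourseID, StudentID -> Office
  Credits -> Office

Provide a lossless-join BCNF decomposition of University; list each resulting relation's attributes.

Candidate key of the original relation: {CourseID, StudentID}.
Within {Building, CourseID, Credits, Grade, Office, StudentID}: {Office}⁺ ∩ {Building, CourseID, Credits, Grade, Office, StudentID} = {Building, Office}, not the whole set, so Office -> Building violates BCNF; decompose into {Building, Office} and {CourseID, Credits, Grade, Office, StudentID}.
{Building, Office}: every determinant is a superkey — BCNF.
Within {CourseID, Credits, Grade, Office, StudentID}: {CourseID, Credits}⁺ ∩ {CourseID, Credits, Grade, Office, StudentID} = {CourseID, Credits, Office}, not the whole set, so CourseID, Credits -> Office violates BCNF; decompose into {CourseID, Credits, Office} and {CourseID, Credits, Grade, StudentID}.
Within {CourseID, Credits, Office}: {Credits}⁺ ∩ {CourseID, Credits, Office} = {Credits, Office}, not the whole set, so Credits -> Office violates BCNF; decompose into {Credits, Office} and {CourseID, Credits}.
{Credits, Office}: every determinant is a superkey — BCNF.
{CourseID, Credits}: every determinant is a superkey — BCNF.
{CourseID, Credits, Grade, StudentID}: every determinant is a superkey — BCNF.

{Building, Office}; {CourseID, Credits, Grade, StudentID}; {Credits, Office}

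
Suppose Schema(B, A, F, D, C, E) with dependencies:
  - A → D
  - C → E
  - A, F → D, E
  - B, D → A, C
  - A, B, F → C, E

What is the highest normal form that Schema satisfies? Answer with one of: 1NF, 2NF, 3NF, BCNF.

1NF

Candidate keys: {A, B, F}, {B, D, F}. Prime attributes: {A, B, D, F}.
A → D breaks BCNF: {A}⁺ = {A, D}, so {A} is not a superkey.
C → E has non-prime {E} on the right and a non-superkey on the left, so 3NF fails.
{A, B} is a proper subset of the key {A, B, F}, and {A, B}⁺ contains the non-prime attributes {C, E} — a partial dependency, so 2NF is violated.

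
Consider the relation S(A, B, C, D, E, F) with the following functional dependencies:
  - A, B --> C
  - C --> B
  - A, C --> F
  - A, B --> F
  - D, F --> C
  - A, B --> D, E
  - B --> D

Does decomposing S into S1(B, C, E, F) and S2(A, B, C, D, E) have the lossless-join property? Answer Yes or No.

No

Common attributes: {B, C, E}; their closure is {B, C, D, E}.
Neither S1 nor S2 is contained in that closure, so the decomposition is lossy.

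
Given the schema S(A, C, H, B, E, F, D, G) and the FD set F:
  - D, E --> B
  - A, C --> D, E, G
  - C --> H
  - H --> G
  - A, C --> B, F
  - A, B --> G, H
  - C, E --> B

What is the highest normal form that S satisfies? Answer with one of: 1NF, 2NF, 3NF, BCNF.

Candidate key: {A, C}. Prime attributes: {A, C}.
D, E --> B breaks BCNF: {D, E}⁺ = {B, D, E}, so {D, E} is not a superkey.
D, E --> B determines the non-prime attribute {B} from a non-superkey — 3NF is violated.
{C} is a proper subset of the key {A, C}, and {C}⁺ contains the non-prime attributes {G, H} — a partial dependency, so 2NF is violated.

1NF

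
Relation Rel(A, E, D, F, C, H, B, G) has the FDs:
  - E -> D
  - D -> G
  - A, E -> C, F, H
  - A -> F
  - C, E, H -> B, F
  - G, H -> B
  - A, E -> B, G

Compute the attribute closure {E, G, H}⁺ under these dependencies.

{B, D, E, G, H}

Start with {E, G, H}.
E -> D applies; add {D} → now {D, E, G, H}.
G, H -> B applies; add {B} → now {B, D, E, G, H}.
No further FD applies.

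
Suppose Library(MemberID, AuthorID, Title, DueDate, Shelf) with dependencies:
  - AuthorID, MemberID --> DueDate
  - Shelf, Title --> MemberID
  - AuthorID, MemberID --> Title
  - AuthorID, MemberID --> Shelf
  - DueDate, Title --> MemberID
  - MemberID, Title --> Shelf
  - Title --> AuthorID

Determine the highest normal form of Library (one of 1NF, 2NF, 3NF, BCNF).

3NF

Candidate keys: {AuthorID, MemberID}, {DueDate, Title}, {MemberID, Title}, {Shelf, Title}. Prime attributes: {AuthorID, DueDate, MemberID, Shelf, Title}.
Title --> AuthorID: {Title}⁺ = {AuthorID, Title}, which is not all of the attributes, so the left side is not a superkey — BCNF is violated.
Its right-hand attributes {AuthorID} are all prime, as are those of every other non-superkey FD — the relation is in 3NF.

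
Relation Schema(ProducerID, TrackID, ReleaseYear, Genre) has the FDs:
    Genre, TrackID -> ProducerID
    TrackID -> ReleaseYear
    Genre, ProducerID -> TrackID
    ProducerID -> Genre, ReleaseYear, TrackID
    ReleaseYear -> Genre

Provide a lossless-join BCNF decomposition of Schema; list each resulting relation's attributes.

{Genre, ReleaseYear}; {ProducerID, ReleaseYear, TrackID}

Candidate keys of the original relation: {ProducerID}, {TrackID}.
Within {Genre, ProducerID, ReleaseYear, TrackID}: {ReleaseYear}⁺ ∩ {Genre, ProducerID, ReleaseYear, TrackID} = {Genre, ReleaseYear}, not the whole set, so ReleaseYear -> Genre violates BCNF; decompose into {Genre, ReleaseYear} and {ProducerID, ReleaseYear, TrackID}.
{Genre, ReleaseYear} is in BCNF.
{ProducerID, ReleaseYear, TrackID} is in BCNF.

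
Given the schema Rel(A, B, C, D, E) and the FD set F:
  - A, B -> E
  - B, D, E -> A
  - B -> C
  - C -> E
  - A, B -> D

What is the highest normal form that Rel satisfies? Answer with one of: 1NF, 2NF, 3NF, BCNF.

1NF

Candidate keys: {A, B}, {B, D}. Prime attributes: {A, B, D}.
For B -> C we have {B}⁺ = {B, C, E}; {B} is not a superkey, so BCNF fails.
B -> C has non-prime {C} on the right and a non-superkey on the left, so 3NF fails.
The proper key subset {B} of {A, B} determines non-prime {C, E}, so the relation is not even in 2NF.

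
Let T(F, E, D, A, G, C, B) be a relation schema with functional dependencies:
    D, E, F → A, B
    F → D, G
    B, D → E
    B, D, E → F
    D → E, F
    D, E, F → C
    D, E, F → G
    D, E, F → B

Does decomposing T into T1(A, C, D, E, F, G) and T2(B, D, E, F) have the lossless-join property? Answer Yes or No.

T1 ∩ T2 = {D, E, F}; its closure under F is {A, B, C, D, E, F, G}.
T1 is contained in that closure, so T1 ∩ T2 → T1 holds and the join is lossless.

Yes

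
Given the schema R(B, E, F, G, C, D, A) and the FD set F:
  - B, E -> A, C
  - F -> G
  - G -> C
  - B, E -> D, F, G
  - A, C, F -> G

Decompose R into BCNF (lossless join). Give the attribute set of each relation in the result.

{A, B, D, E, F}; {C, G}; {F, G}

Candidate key of the original relation: {B, E}.
Within {A, B, C, D, E, F, G}: {F}⁺ ∩ {A, B, C, D, E, F, G} = {C, F, G}, not the whole set, so F -> C, G violates BCNF; decompose into {C, F, G} and {A, B, D, E, F}.
Within {C, F, G}: {G}⁺ ∩ {C, F, G} = {C, G}, not the whole set, so G -> C violates BCNF; decompose into {C, G} and {F, G}.
{C, G} has no BCNF violation.
{F, G} has no BCNF violation.
{A, B, D, E, F} has no BCNF violation.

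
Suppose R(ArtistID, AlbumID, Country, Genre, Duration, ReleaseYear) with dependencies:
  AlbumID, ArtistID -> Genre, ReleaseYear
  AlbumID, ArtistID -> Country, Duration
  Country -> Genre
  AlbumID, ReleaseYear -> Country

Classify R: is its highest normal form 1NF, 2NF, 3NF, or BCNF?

Candidate key: {AlbumID, ArtistID}. Prime attributes: {AlbumID, ArtistID}.
For Country -> Genre we have {Country}⁺ = {Country, Genre}; {Country} is not a superkey, so BCNF fails.
Country -> Genre has non-prime {Genre} on the right and a non-superkey on the left, so 3NF fails.
No proper subset of a key has a non-prime attribute in its closure, so there is no partial dependency; 2NF holds.

2NF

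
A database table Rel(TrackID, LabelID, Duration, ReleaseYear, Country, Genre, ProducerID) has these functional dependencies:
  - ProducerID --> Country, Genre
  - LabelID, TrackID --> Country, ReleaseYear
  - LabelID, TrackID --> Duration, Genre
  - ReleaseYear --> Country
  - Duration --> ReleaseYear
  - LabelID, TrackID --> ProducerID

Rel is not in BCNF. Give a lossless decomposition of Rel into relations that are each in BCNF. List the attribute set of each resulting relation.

Candidate key of the original relation: {LabelID, TrackID}.
{Country, Duration, Genre, LabelID, ProducerID, ReleaseYear, TrackID}: {ProducerID} determines {Country, Genre, ProducerID} here but is not a superkey — split on ProducerID --> Country, Genre, giving {Country, Genre, ProducerID} and {Duration, LabelID, ProducerID, ReleaseYear, TrackID}.
{Country, Genre, ProducerID} is in BCNF.
{Duration, LabelID, ProducerID, ReleaseYear, TrackID}: {Duration} determines {Duration, ReleaseYear} here but is not a superkey — split on Duration --> ReleaseYear, giving {Duration, ReleaseYear} and {Duration, LabelID, ProducerID, TrackID}.
{Duration, ReleaseYear} is in BCNF.
{Duration, LabelID, ProducerID, TrackID} is in BCNF.

{Country, Genre, ProducerID}; {Duration, LabelID, ProducerID, TrackID}; {Duration, ReleaseYear}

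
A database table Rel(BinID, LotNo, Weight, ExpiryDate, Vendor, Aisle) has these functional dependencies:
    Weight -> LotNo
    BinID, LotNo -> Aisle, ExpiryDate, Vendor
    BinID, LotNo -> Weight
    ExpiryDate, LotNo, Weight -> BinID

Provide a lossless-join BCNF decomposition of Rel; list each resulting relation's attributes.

{Aisle, BinID, ExpiryDate, Vendor, Weight}; {LotNo, Weight}

Candidate keys of the original relation: {BinID, LotNo}, {BinID, Weight}, {ExpiryDate, Weight}.
{Aisle, BinID, ExpiryDate, LotNo, Vendor, Weight}: {Weight} determines {LotNo, Weight} here but is not a superkey — split on Weight -> LotNo, giving {LotNo, Weight} and {Aisle, BinID, ExpiryDate, Vendor, Weight}.
{LotNo, Weight} is in BCNF.
{Aisle, BinID, ExpiryDate, Vendor, Weight} is in BCNF.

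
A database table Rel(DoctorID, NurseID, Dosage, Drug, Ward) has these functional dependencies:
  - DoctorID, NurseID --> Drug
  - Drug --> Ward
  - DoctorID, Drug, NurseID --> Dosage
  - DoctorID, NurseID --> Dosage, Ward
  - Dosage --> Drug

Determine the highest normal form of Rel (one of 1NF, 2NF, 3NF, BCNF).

Candidate key: {DoctorID, NurseID}. Prime attributes: {DoctorID, NurseID}.
For Drug --> Ward we have {Drug}⁺ = {Drug, Ward}; {Drug} is not a superkey, so BCNF fails.
Drug --> Ward determines the non-prime attribute {Ward} from a non-superkey — 3NF is violated.
No proper subset of a key has a non-prime attribute in its closure, so there is no partial dependency; 2NF holds.

2NF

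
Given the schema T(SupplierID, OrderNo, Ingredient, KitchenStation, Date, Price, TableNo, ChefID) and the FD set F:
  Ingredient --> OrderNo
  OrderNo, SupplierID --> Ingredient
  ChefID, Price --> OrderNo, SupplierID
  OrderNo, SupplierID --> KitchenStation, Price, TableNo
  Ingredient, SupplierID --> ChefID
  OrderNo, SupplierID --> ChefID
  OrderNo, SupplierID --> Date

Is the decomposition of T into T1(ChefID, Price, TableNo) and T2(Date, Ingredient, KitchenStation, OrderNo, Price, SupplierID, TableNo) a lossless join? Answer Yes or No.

No

Common attributes: {Price, TableNo}; their closure is {Price, TableNo}.
The closure covers neither T1 nor T2 entirely; the join is not lossless.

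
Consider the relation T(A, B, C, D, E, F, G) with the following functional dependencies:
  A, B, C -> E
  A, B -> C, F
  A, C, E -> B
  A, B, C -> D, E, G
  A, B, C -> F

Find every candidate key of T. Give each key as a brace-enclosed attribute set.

{A, B}, {A, C, E}

Attributes never on any right-hand side: {A} — every candidate key must contain it.
{A, B}⁺ = {A, B, C, D, E, F, G}, which is every attribute, so {A, B} is a candidate key.
{A, C, E}⁺ = {A, B, C, D, E, F, G}, which is every attribute, so {A, C, E} is a candidate key.
Any other superkey properly contains one of these, so there are no further candidate keys.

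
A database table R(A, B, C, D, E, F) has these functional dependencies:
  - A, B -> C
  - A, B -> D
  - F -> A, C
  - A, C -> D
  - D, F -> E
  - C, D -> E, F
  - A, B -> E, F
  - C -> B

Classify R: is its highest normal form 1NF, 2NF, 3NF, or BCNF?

Candidate keys: {A, B}, {A, C}, {C, D}, {F}. Prime attributes: {A, B, C, D, F}.
For C -> B we have {C}⁺ = {B, C}; {C} is not a superkey, so BCNF fails.
Since {B} ⊆ prime attributes and every other non-superkey FD also has a prime right side, the schema is in 3NF.

3NF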